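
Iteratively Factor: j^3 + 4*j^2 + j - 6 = (j - 1)*(j^2 + 5*j + 6) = (j - 1)*(j + 2)*(j + 3)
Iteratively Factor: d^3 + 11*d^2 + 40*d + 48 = (d + 4)*(d^2 + 7*d + 12) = (d + 3)*(d + 4)*(d + 4)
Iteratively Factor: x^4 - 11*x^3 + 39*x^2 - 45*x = (x - 5)*(x^3 - 6*x^2 + 9*x) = x*(x - 5)*(x^2 - 6*x + 9) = x*(x - 5)*(x - 3)*(x - 3)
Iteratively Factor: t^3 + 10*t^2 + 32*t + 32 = (t + 4)*(t^2 + 6*t + 8) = (t + 2)*(t + 4)*(t + 4)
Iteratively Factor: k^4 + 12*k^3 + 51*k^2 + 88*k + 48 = (k + 1)*(k^3 + 11*k^2 + 40*k + 48) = (k + 1)*(k + 4)*(k^2 + 7*k + 12) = (k + 1)*(k + 3)*(k + 4)*(k + 4)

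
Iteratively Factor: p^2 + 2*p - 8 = (p + 4)*(p - 2)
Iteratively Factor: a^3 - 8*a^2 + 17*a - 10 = (a - 1)*(a^2 - 7*a + 10) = (a - 2)*(a - 1)*(a - 5)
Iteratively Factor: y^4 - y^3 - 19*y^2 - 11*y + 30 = (y + 3)*(y^3 - 4*y^2 - 7*y + 10) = (y - 1)*(y + 3)*(y^2 - 3*y - 10) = (y - 5)*(y - 1)*(y + 3)*(y + 2)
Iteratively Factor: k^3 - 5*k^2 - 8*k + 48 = (k + 3)*(k^2 - 8*k + 16) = (k - 4)*(k + 3)*(k - 4)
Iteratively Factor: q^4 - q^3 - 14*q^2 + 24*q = (q - 3)*(q^3 + 2*q^2 - 8*q) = (q - 3)*(q - 2)*(q^2 + 4*q) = (q - 3)*(q - 2)*(q + 4)*(q)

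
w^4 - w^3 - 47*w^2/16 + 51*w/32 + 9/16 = (w - 2)*(w - 3/4)*(w + 1/4)*(w + 3/2)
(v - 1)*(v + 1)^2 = v^3 + v^2 - v - 1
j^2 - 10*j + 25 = (j - 5)^2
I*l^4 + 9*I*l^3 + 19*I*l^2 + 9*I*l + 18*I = (l + 3)*(l + 6)*(l + I)*(I*l + 1)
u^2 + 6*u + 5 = (u + 1)*(u + 5)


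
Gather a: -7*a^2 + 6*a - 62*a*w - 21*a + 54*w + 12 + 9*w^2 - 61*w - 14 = -7*a^2 + a*(-62*w - 15) + 9*w^2 - 7*w - 2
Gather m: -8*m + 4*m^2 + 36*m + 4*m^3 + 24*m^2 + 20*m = 4*m^3 + 28*m^2 + 48*m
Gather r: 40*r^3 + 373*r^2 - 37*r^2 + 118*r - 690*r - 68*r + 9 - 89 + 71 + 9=40*r^3 + 336*r^2 - 640*r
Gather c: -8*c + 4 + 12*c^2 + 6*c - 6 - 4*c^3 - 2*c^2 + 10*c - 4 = -4*c^3 + 10*c^2 + 8*c - 6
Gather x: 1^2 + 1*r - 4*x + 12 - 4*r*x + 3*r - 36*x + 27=4*r + x*(-4*r - 40) + 40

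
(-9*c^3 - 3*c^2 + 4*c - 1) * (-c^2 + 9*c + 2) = 9*c^5 - 78*c^4 - 49*c^3 + 31*c^2 - c - 2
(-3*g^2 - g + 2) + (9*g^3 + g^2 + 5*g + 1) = 9*g^3 - 2*g^2 + 4*g + 3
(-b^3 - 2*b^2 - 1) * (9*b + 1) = -9*b^4 - 19*b^3 - 2*b^2 - 9*b - 1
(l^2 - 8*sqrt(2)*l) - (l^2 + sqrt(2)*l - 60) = -9*sqrt(2)*l + 60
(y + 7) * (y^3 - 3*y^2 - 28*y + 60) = y^4 + 4*y^3 - 49*y^2 - 136*y + 420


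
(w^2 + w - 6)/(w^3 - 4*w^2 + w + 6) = (w + 3)/(w^2 - 2*w - 3)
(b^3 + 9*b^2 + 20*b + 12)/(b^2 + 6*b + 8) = (b^2 + 7*b + 6)/(b + 4)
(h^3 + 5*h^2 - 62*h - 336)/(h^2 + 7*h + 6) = (h^2 - h - 56)/(h + 1)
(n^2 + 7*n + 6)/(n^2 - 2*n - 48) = (n + 1)/(n - 8)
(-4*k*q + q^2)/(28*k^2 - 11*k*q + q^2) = q/(-7*k + q)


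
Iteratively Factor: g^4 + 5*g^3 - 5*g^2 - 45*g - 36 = (g + 4)*(g^3 + g^2 - 9*g - 9) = (g + 1)*(g + 4)*(g^2 - 9) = (g - 3)*(g + 1)*(g + 4)*(g + 3)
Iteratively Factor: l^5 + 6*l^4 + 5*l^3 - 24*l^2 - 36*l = (l + 3)*(l^4 + 3*l^3 - 4*l^2 - 12*l) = (l + 2)*(l + 3)*(l^3 + l^2 - 6*l) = (l - 2)*(l + 2)*(l + 3)*(l^2 + 3*l) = l*(l - 2)*(l + 2)*(l + 3)*(l + 3)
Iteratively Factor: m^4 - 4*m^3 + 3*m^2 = (m)*(m^3 - 4*m^2 + 3*m) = m^2*(m^2 - 4*m + 3) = m^2*(m - 1)*(m - 3)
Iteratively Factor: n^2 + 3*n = (n)*(n + 3)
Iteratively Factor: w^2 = (w)*(w)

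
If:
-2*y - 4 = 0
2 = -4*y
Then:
No Solution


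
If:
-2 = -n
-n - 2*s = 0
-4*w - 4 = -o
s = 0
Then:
No Solution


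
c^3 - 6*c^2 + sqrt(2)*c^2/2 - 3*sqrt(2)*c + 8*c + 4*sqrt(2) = (c - 4)*(c - 2)*(c + sqrt(2)/2)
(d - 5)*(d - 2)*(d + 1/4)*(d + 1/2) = d^4 - 25*d^3/4 + 39*d^2/8 + 53*d/8 + 5/4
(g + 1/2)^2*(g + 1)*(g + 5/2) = g^4 + 9*g^3/2 + 25*g^2/4 + 27*g/8 + 5/8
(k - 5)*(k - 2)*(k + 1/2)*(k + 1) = k^4 - 11*k^3/2 + 23*k/2 + 5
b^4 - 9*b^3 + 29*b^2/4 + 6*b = b*(b - 8)*(b - 3/2)*(b + 1/2)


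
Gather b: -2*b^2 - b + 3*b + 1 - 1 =-2*b^2 + 2*b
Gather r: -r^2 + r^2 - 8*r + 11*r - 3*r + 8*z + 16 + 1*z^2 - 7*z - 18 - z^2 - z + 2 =0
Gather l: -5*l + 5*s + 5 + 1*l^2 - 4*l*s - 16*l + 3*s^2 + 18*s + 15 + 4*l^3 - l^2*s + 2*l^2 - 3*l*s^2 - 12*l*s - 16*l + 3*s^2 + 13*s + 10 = 4*l^3 + l^2*(3 - s) + l*(-3*s^2 - 16*s - 37) + 6*s^2 + 36*s + 30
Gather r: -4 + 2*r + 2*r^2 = 2*r^2 + 2*r - 4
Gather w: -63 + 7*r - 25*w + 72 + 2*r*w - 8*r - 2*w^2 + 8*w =-r - 2*w^2 + w*(2*r - 17) + 9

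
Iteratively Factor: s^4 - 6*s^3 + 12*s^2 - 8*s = (s)*(s^3 - 6*s^2 + 12*s - 8) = s*(s - 2)*(s^2 - 4*s + 4) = s*(s - 2)^2*(s - 2)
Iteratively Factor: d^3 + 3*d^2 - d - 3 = (d - 1)*(d^2 + 4*d + 3) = (d - 1)*(d + 1)*(d + 3)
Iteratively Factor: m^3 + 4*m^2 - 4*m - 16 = (m + 4)*(m^2 - 4) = (m + 2)*(m + 4)*(m - 2)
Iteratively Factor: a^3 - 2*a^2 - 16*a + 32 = (a - 2)*(a^2 - 16) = (a - 4)*(a - 2)*(a + 4)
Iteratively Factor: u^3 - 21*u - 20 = (u - 5)*(u^2 + 5*u + 4) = (u - 5)*(u + 4)*(u + 1)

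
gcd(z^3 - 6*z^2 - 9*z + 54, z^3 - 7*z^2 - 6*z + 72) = z^2 - 3*z - 18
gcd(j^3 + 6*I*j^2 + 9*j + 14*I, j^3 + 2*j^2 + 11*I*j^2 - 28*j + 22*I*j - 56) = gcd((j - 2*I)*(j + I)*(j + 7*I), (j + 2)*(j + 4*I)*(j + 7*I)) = j + 7*I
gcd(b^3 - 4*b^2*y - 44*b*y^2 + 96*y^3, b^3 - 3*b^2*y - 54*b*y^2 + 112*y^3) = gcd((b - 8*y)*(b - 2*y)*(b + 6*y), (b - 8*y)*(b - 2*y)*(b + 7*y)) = b^2 - 10*b*y + 16*y^2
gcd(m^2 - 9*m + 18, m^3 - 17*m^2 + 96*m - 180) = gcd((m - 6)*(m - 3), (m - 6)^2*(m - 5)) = m - 6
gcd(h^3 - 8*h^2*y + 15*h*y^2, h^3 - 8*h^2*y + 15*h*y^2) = h^3 - 8*h^2*y + 15*h*y^2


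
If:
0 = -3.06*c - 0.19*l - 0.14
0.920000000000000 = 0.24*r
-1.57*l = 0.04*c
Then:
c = -0.05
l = 0.00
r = 3.83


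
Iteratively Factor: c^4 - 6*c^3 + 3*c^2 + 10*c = (c - 2)*(c^3 - 4*c^2 - 5*c) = (c - 2)*(c + 1)*(c^2 - 5*c) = (c - 5)*(c - 2)*(c + 1)*(c)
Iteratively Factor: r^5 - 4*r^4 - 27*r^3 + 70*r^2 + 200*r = (r - 5)*(r^4 + r^3 - 22*r^2 - 40*r) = r*(r - 5)*(r^3 + r^2 - 22*r - 40) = r*(r - 5)*(r + 4)*(r^2 - 3*r - 10) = r*(r - 5)*(r + 2)*(r + 4)*(r - 5)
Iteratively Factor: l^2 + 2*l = (l)*(l + 2)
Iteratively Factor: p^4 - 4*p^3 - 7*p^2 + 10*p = (p)*(p^3 - 4*p^2 - 7*p + 10) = p*(p - 1)*(p^2 - 3*p - 10) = p*(p - 1)*(p + 2)*(p - 5)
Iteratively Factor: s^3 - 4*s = (s)*(s^2 - 4) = s*(s - 2)*(s + 2)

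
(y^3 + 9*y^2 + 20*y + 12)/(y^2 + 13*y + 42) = (y^2 + 3*y + 2)/(y + 7)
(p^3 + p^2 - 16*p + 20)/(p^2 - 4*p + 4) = p + 5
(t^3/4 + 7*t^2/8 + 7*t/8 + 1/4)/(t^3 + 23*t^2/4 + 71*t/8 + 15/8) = (2*t^3 + 7*t^2 + 7*t + 2)/(8*t^3 + 46*t^2 + 71*t + 15)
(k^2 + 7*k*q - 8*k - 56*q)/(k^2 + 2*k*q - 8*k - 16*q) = (k + 7*q)/(k + 2*q)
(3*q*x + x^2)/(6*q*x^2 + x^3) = (3*q + x)/(x*(6*q + x))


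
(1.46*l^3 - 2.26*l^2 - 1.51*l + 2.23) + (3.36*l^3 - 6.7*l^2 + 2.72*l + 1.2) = 4.82*l^3 - 8.96*l^2 + 1.21*l + 3.43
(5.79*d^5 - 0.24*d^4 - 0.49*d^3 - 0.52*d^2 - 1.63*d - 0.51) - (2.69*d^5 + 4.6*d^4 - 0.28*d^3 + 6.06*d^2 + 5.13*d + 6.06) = 3.1*d^5 - 4.84*d^4 - 0.21*d^3 - 6.58*d^2 - 6.76*d - 6.57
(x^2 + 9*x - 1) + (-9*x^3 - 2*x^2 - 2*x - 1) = -9*x^3 - x^2 + 7*x - 2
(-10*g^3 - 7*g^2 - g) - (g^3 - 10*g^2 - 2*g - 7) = -11*g^3 + 3*g^2 + g + 7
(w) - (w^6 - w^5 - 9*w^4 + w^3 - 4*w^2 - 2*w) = -w^6 + w^5 + 9*w^4 - w^3 + 4*w^2 + 3*w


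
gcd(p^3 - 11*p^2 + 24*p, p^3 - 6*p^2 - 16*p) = p^2 - 8*p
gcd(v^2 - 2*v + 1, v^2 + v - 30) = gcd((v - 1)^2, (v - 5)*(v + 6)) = 1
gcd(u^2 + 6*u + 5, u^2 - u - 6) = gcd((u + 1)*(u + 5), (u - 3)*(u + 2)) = 1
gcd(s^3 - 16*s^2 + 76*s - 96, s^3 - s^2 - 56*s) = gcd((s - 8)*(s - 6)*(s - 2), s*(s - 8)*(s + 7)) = s - 8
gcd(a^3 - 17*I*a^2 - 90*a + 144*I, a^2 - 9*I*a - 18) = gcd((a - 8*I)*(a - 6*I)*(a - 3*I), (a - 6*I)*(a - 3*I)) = a^2 - 9*I*a - 18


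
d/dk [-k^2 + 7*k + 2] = 7 - 2*k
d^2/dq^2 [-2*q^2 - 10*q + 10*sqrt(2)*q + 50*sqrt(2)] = -4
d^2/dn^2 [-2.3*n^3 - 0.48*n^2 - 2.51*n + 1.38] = -13.8*n - 0.96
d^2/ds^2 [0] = 0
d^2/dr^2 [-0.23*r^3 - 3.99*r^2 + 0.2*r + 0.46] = -1.38*r - 7.98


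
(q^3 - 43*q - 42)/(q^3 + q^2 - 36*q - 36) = (q - 7)/(q - 6)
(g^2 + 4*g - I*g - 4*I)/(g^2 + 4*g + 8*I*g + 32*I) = (g - I)/(g + 8*I)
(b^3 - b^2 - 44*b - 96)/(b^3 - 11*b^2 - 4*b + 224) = (b + 3)/(b - 7)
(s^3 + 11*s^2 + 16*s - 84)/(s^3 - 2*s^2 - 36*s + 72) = (s + 7)/(s - 6)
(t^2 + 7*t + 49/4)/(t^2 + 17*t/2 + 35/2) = (t + 7/2)/(t + 5)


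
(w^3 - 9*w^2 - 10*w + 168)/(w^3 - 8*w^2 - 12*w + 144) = (w - 7)/(w - 6)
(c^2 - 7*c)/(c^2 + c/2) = 2*(c - 7)/(2*c + 1)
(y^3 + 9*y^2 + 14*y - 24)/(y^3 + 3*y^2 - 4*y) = (y + 6)/y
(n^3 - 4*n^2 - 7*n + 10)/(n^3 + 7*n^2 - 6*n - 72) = (n^3 - 4*n^2 - 7*n + 10)/(n^3 + 7*n^2 - 6*n - 72)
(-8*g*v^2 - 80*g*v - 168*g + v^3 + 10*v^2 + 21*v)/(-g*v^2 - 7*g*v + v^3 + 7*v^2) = (-8*g*v - 24*g + v^2 + 3*v)/(v*(-g + v))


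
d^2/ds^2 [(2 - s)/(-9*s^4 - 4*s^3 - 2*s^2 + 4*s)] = 4*(243*s^7 - 666*s^6 - 489*s^5 - 192*s^4 + 18*s^3 + 36*s^2 + 24*s - 16)/(s^3*(729*s^9 + 972*s^8 + 918*s^7 - 476*s^6 - 660*s^5 - 576*s^4 + 248*s^3 + 144*s^2 + 96*s - 64))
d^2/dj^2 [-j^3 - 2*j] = -6*j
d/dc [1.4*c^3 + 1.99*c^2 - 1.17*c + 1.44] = 4.2*c^2 + 3.98*c - 1.17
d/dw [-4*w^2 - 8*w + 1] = -8*w - 8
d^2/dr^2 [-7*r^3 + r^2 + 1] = 2 - 42*r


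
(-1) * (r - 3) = 3 - r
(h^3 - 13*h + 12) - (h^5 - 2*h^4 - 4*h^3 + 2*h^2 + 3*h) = -h^5 + 2*h^4 + 5*h^3 - 2*h^2 - 16*h + 12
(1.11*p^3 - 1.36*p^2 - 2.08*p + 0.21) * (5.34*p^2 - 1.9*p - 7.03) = 5.9274*p^5 - 9.3714*p^4 - 16.3265*p^3 + 14.6342*p^2 + 14.2234*p - 1.4763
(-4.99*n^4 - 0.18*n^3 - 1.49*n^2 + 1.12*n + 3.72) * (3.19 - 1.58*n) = 7.8842*n^5 - 15.6337*n^4 + 1.78*n^3 - 6.5227*n^2 - 2.3048*n + 11.8668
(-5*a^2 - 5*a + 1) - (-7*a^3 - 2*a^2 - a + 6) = 7*a^3 - 3*a^2 - 4*a - 5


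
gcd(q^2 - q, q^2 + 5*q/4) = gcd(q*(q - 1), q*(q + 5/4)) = q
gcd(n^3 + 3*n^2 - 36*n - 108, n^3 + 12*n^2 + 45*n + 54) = n^2 + 9*n + 18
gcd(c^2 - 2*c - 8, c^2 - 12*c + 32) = c - 4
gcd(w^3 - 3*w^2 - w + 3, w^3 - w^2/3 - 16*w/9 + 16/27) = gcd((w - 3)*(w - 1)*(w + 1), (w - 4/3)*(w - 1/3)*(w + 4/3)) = 1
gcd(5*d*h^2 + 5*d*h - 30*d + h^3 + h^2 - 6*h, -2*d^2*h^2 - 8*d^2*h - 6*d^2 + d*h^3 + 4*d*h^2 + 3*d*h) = h + 3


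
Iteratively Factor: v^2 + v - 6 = (v - 2)*(v + 3)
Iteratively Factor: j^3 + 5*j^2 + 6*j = (j + 3)*(j^2 + 2*j) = (j + 2)*(j + 3)*(j)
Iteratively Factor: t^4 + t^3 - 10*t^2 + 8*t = (t - 1)*(t^3 + 2*t^2 - 8*t) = t*(t - 1)*(t^2 + 2*t - 8) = t*(t - 1)*(t + 4)*(t - 2)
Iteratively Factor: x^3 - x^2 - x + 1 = (x + 1)*(x^2 - 2*x + 1) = (x - 1)*(x + 1)*(x - 1)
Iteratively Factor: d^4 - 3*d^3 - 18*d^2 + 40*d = (d - 5)*(d^3 + 2*d^2 - 8*d) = (d - 5)*(d - 2)*(d^2 + 4*d) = d*(d - 5)*(d - 2)*(d + 4)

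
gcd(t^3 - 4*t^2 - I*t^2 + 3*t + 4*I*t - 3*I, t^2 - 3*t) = t - 3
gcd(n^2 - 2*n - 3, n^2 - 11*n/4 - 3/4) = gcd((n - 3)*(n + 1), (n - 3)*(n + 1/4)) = n - 3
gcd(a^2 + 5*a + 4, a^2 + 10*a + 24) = a + 4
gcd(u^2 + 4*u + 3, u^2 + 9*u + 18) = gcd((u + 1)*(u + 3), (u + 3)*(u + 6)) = u + 3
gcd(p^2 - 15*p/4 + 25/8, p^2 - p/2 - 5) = p - 5/2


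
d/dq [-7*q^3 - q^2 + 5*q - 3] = -21*q^2 - 2*q + 5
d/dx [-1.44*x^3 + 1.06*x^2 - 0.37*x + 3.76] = -4.32*x^2 + 2.12*x - 0.37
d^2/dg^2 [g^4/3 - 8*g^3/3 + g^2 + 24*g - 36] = 4*g^2 - 16*g + 2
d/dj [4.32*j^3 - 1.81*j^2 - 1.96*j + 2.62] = 12.96*j^2 - 3.62*j - 1.96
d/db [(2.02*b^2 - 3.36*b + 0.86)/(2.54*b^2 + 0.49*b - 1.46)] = (9.5242*b^2 - 10.2672*b + 4.4842)/(6.4516*b^4 + 2.4892*b^3 - 7.1767*b^2 - 1.4308*b + 2.1316)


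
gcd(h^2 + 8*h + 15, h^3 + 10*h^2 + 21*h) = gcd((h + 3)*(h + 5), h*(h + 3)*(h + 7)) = h + 3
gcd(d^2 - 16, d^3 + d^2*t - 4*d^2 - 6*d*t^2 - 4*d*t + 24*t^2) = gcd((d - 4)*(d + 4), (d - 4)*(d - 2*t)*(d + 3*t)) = d - 4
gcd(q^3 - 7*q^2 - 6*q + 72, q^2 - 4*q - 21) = q + 3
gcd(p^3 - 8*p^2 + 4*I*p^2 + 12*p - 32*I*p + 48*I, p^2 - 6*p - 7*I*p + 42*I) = p - 6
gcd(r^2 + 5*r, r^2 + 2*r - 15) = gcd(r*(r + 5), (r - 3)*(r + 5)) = r + 5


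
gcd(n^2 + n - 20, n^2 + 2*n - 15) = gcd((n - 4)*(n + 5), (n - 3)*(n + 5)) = n + 5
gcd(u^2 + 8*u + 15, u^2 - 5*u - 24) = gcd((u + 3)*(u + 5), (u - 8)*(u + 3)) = u + 3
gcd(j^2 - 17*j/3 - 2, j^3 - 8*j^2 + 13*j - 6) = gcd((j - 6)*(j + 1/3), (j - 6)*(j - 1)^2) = j - 6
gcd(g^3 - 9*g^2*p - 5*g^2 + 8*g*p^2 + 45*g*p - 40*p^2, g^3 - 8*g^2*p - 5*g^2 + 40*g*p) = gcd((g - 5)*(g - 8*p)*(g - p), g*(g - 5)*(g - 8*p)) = -g^2 + 8*g*p + 5*g - 40*p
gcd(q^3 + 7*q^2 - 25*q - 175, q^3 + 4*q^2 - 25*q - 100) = q^2 - 25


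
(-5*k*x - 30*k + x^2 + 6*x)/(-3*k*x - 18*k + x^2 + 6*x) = (-5*k + x)/(-3*k + x)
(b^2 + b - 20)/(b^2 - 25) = (b - 4)/(b - 5)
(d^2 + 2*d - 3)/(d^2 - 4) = (d^2 + 2*d - 3)/(d^2 - 4)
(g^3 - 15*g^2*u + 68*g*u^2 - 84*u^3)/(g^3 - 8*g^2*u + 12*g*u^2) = (g - 7*u)/g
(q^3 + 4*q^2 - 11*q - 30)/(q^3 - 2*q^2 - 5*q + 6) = (q + 5)/(q - 1)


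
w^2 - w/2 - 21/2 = (w - 7/2)*(w + 3)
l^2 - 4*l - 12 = (l - 6)*(l + 2)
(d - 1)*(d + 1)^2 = d^3 + d^2 - d - 1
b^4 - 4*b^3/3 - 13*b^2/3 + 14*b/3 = b*(b - 7/3)*(b - 1)*(b + 2)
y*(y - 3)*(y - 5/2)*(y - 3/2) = y^4 - 7*y^3 + 63*y^2/4 - 45*y/4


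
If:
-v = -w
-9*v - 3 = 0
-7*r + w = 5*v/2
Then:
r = 1/14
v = -1/3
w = -1/3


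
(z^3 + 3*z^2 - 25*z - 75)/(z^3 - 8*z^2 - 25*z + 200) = (z + 3)/(z - 8)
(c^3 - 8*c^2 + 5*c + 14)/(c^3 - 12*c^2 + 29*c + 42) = (c - 2)/(c - 6)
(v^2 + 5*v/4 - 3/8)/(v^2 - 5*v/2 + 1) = (8*v^2 + 10*v - 3)/(4*(2*v^2 - 5*v + 2))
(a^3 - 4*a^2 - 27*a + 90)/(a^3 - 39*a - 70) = (a^2 - 9*a + 18)/(a^2 - 5*a - 14)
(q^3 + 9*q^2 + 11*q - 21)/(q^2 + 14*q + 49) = (q^2 + 2*q - 3)/(q + 7)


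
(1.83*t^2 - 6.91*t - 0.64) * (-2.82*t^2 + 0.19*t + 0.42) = -5.1606*t^4 + 19.8339*t^3 + 1.2605*t^2 - 3.0238*t - 0.2688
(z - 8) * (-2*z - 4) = -2*z^2 + 12*z + 32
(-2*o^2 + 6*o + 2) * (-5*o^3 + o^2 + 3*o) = 10*o^5 - 32*o^4 - 10*o^3 + 20*o^2 + 6*o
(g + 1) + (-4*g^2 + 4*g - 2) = -4*g^2 + 5*g - 1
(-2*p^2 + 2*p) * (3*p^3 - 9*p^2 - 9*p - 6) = -6*p^5 + 24*p^4 - 6*p^2 - 12*p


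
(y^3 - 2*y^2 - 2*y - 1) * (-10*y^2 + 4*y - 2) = -10*y^5 + 24*y^4 + 10*y^3 + 6*y^2 + 2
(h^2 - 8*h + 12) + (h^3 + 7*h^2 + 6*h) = h^3 + 8*h^2 - 2*h + 12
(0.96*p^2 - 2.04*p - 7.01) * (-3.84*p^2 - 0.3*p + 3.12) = -3.6864*p^4 + 7.5456*p^3 + 30.5256*p^2 - 4.2618*p - 21.8712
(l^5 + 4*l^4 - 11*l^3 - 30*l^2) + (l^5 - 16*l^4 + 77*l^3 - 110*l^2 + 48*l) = 2*l^5 - 12*l^4 + 66*l^3 - 140*l^2 + 48*l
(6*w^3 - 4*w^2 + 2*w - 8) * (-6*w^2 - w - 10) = -36*w^5 + 18*w^4 - 68*w^3 + 86*w^2 - 12*w + 80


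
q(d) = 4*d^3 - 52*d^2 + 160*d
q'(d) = 12*d^2 - 104*d + 160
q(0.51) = 68.61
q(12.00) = 1344.00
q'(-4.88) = 953.29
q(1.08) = 117.19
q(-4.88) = -2484.01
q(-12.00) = -16320.00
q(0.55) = 72.94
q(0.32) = 46.01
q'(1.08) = 61.68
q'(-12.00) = 3136.00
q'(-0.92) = 265.84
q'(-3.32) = 637.55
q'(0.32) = 127.95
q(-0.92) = -194.33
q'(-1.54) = 348.62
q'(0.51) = 110.08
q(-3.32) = -1250.74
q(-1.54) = -384.33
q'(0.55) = 106.43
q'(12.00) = 640.00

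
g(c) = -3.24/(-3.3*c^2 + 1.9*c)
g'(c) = -3.24*(6.6*c - 1.9)/(-3.3*c^2 + 1.9*c)^2 = (6.156 - 21.384*c)/(c^2*(3.3*c - 1.9)^2)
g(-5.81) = 0.03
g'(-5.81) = 0.01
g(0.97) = 2.57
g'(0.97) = -9.16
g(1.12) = 1.61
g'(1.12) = -4.40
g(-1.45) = 0.33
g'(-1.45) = 0.40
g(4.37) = 0.06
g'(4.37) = -0.03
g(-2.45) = 0.13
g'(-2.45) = 0.10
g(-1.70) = 0.25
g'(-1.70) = 0.26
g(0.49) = -23.36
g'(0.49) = -224.77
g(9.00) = 0.01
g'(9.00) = -0.00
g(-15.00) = 0.00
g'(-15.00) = 0.00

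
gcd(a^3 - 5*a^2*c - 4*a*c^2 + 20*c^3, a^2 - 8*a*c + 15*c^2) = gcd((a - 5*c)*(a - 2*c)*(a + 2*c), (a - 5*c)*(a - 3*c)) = a - 5*c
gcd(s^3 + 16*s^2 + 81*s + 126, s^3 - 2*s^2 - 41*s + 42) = s + 6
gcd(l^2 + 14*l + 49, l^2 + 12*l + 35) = l + 7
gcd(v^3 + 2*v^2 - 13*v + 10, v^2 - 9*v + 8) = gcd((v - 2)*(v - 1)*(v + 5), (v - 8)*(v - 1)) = v - 1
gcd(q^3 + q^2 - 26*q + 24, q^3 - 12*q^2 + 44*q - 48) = q - 4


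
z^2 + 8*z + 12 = (z + 2)*(z + 6)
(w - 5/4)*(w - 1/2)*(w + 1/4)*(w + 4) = w^4 + 5*w^3/2 - 93*w^2/16 + 29*w/32 + 5/8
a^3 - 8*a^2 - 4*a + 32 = (a - 8)*(a - 2)*(a + 2)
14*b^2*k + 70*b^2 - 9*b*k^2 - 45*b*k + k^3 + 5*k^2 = (-7*b + k)*(-2*b + k)*(k + 5)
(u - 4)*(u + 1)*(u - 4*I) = u^3 - 3*u^2 - 4*I*u^2 - 4*u + 12*I*u + 16*I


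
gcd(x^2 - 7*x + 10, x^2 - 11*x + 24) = 1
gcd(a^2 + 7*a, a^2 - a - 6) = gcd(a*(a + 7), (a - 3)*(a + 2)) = 1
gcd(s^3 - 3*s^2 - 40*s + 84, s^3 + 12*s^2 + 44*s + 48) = s + 6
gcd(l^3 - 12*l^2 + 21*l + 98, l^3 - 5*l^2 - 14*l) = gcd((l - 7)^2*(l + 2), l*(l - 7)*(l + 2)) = l^2 - 5*l - 14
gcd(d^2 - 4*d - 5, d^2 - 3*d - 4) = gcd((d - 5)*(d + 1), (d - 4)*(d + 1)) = d + 1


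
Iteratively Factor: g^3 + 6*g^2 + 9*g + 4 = (g + 1)*(g^2 + 5*g + 4) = (g + 1)^2*(g + 4)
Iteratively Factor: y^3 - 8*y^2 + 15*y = (y)*(y^2 - 8*y + 15) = y*(y - 3)*(y - 5)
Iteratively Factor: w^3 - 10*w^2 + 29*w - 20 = (w - 5)*(w^2 - 5*w + 4) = (w - 5)*(w - 1)*(w - 4)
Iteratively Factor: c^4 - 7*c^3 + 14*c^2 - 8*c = (c - 4)*(c^3 - 3*c^2 + 2*c) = (c - 4)*(c - 1)*(c^2 - 2*c) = (c - 4)*(c - 2)*(c - 1)*(c)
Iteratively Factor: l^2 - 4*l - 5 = (l + 1)*(l - 5)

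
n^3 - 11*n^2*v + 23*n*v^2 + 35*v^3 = (n - 7*v)*(n - 5*v)*(n + v)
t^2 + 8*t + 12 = (t + 2)*(t + 6)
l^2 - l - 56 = (l - 8)*(l + 7)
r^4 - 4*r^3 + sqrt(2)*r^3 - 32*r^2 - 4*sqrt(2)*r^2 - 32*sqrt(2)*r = r*(r - 8)*(r + 4)*(r + sqrt(2))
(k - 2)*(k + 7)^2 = k^3 + 12*k^2 + 21*k - 98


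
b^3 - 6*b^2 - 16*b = b*(b - 8)*(b + 2)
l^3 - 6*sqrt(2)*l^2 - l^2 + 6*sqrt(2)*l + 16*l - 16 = (l - 1)*(l - 4*sqrt(2))*(l - 2*sqrt(2))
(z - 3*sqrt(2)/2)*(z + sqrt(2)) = z^2 - sqrt(2)*z/2 - 3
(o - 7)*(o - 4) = o^2 - 11*o + 28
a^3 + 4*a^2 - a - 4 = (a - 1)*(a + 1)*(a + 4)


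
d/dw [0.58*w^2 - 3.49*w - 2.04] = 1.16*w - 3.49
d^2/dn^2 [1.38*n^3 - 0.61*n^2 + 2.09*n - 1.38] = 8.28*n - 1.22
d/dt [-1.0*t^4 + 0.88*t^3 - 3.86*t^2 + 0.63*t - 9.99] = -4.0*t^3 + 2.64*t^2 - 7.72*t + 0.63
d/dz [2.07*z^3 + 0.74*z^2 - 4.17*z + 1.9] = 6.21*z^2 + 1.48*z - 4.17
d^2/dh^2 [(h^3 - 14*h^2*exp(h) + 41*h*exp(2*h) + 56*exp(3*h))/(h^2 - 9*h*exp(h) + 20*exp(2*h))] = (-5*h^6 + 39*h^5*exp(h) + 537*h^4*exp(2*h) + 96*h^4*exp(h) - 6423*h^3*exp(3*h) - 1872*h^3*exp(2*h) - 48*h^3*exp(h) + 22164*h^2*exp(4*h) + 11088*h^2*exp(3*h) + 936*h^2*exp(2*h) - 30240*h*exp(5*h) - 20784*h*exp(4*h) - 5544*h*exp(3*h) + 22400*exp(6*h) + 10392*exp(4*h))*exp(h)/(h^6 - 27*h^5*exp(h) + 303*h^4*exp(2*h) - 1809*h^3*exp(3*h) + 6060*h^2*exp(4*h) - 10800*h*exp(5*h) + 8000*exp(6*h))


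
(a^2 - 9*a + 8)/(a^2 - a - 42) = (-a^2 + 9*a - 8)/(-a^2 + a + 42)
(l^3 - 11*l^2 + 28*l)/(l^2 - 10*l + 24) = l*(l - 7)/(l - 6)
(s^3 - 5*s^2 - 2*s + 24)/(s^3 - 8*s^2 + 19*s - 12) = (s + 2)/(s - 1)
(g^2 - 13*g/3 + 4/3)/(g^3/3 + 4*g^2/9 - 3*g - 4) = 3*(3*g^2 - 13*g + 4)/(3*g^3 + 4*g^2 - 27*g - 36)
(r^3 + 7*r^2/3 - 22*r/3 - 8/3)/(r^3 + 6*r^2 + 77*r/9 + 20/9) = 3*(r - 2)/(3*r + 5)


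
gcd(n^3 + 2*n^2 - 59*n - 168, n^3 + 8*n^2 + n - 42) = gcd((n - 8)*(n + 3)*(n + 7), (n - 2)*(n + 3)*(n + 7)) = n^2 + 10*n + 21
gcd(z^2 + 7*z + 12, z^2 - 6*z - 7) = 1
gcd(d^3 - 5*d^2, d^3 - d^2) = d^2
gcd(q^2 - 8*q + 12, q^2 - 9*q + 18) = q - 6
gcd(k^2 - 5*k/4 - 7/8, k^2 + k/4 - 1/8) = k + 1/2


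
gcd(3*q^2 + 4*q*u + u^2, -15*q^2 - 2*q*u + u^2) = 3*q + u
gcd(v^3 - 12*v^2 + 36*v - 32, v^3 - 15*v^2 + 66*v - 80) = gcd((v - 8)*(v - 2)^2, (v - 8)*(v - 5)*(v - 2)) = v^2 - 10*v + 16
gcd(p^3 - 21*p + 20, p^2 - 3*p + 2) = p - 1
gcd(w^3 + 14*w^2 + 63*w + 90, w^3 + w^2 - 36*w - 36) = w + 6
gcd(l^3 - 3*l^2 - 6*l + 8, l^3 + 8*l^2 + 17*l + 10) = l + 2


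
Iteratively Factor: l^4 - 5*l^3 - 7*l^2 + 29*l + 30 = (l - 5)*(l^3 - 7*l - 6) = (l - 5)*(l + 1)*(l^2 - l - 6) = (l - 5)*(l - 3)*(l + 1)*(l + 2)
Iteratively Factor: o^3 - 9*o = (o)*(o^2 - 9) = o*(o - 3)*(o + 3)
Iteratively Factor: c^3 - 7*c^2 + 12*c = (c - 4)*(c^2 - 3*c) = (c - 4)*(c - 3)*(c)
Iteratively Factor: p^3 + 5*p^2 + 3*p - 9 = (p + 3)*(p^2 + 2*p - 3) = (p - 1)*(p + 3)*(p + 3)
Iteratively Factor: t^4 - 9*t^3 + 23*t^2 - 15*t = (t)*(t^3 - 9*t^2 + 23*t - 15) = t*(t - 1)*(t^2 - 8*t + 15) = t*(t - 5)*(t - 1)*(t - 3)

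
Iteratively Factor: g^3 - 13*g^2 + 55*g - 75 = (g - 5)*(g^2 - 8*g + 15) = (g - 5)*(g - 3)*(g - 5)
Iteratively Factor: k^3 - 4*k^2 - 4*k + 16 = (k + 2)*(k^2 - 6*k + 8) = (k - 2)*(k + 2)*(k - 4)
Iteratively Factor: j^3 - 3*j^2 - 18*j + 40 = (j - 2)*(j^2 - j - 20) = (j - 2)*(j + 4)*(j - 5)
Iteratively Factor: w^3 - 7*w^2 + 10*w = (w - 2)*(w^2 - 5*w) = w*(w - 2)*(w - 5)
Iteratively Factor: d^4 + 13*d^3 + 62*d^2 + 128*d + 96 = (d + 3)*(d^3 + 10*d^2 + 32*d + 32) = (d + 3)*(d + 4)*(d^2 + 6*d + 8) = (d + 3)*(d + 4)^2*(d + 2)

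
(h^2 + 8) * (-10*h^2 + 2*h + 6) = -10*h^4 + 2*h^3 - 74*h^2 + 16*h + 48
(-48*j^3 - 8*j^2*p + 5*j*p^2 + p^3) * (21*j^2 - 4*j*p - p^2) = -1008*j^5 + 24*j^4*p + 185*j^3*p^2 + 9*j^2*p^3 - 9*j*p^4 - p^5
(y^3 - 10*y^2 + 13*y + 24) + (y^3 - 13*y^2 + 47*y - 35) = 2*y^3 - 23*y^2 + 60*y - 11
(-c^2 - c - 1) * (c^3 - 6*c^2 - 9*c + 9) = -c^5 + 5*c^4 + 14*c^3 + 6*c^2 - 9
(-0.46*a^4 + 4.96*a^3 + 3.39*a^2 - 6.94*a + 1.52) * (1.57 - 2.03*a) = 0.9338*a^5 - 10.791*a^4 + 0.905500000000001*a^3 + 19.4105*a^2 - 13.9814*a + 2.3864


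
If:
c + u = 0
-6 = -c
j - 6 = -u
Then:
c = 6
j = 12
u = -6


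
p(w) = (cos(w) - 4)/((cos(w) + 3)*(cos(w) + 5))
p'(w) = (cos(w) - 4)*sin(w)/((cos(w) + 3)*(cos(w) + 5)^2) + (cos(w) - 4)*sin(w)/((cos(w) + 3)^2*(cos(w) + 5)) - sin(w)/((cos(w) + 3)*(cos(w) + 5)) = (cos(w)^2 - 8*cos(w) - 47)*sin(w)/((cos(w) + 3)^2*(cos(w) + 5)^2)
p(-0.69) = -0.15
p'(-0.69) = 0.07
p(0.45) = -0.13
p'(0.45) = -0.04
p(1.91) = -0.35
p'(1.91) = -0.27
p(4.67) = -0.28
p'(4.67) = 0.22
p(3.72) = -0.54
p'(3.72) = 0.27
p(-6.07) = -0.13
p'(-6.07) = -0.02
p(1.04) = -0.18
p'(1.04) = -0.12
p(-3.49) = -0.59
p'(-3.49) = -0.19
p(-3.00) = -0.62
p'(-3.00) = 0.08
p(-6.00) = -0.13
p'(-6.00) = -0.03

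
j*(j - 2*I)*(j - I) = j^3 - 3*I*j^2 - 2*j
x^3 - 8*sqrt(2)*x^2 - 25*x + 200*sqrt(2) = (x - 5)*(x + 5)*(x - 8*sqrt(2))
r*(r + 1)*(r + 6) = r^3 + 7*r^2 + 6*r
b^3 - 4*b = b*(b - 2)*(b + 2)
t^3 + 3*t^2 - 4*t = t*(t - 1)*(t + 4)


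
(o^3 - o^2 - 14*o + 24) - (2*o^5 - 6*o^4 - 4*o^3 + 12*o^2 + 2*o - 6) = -2*o^5 + 6*o^4 + 5*o^3 - 13*o^2 - 16*o + 30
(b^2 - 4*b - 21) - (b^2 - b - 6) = -3*b - 15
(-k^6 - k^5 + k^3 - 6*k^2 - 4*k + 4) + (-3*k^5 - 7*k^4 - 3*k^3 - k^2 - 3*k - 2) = -k^6 - 4*k^5 - 7*k^4 - 2*k^3 - 7*k^2 - 7*k + 2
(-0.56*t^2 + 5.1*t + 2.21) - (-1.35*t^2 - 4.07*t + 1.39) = 0.79*t^2 + 9.17*t + 0.82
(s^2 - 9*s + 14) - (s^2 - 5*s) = 14 - 4*s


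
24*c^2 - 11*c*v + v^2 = (-8*c + v)*(-3*c + v)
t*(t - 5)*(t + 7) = t^3 + 2*t^2 - 35*t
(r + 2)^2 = r^2 + 4*r + 4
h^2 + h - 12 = (h - 3)*(h + 4)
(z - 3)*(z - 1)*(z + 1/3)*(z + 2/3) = z^4 - 3*z^3 - 7*z^2/9 + 19*z/9 + 2/3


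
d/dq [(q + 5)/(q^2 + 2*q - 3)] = (q^2 + 2*q - 2*(q + 1)*(q + 5) - 3)/(q^2 + 2*q - 3)^2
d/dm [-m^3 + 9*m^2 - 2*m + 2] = -3*m^2 + 18*m - 2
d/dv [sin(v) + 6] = cos(v)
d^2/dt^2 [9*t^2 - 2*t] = 18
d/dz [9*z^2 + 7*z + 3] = 18*z + 7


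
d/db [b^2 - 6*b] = 2*b - 6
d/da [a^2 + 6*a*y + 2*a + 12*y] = 2*a + 6*y + 2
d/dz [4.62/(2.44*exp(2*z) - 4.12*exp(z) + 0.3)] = (19.0344 - 22.5456*exp(z))*exp(z)/(2.44*exp(2*z) - 4.12*exp(z) + 0.3)^2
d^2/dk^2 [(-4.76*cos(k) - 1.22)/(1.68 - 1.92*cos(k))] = (19.851264*sin(k)^2 - 17.369856*cos(k) + 19.851264)/(7.077888*cos(k)^3 - 18.579456*cos(k)^2 + 16.257024*cos(k) - 4.741632)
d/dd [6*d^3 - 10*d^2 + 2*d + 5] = 18*d^2 - 20*d + 2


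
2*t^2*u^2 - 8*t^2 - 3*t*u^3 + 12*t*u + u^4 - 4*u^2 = (-2*t + u)*(-t + u)*(u - 2)*(u + 2)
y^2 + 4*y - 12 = (y - 2)*(y + 6)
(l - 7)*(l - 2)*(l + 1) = l^3 - 8*l^2 + 5*l + 14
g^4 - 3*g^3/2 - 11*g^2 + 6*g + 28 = (g - 7/2)*(g - 2)*(g + 2)^2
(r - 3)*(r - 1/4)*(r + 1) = r^3 - 9*r^2/4 - 5*r/2 + 3/4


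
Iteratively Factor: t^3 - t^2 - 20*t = (t - 5)*(t^2 + 4*t) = (t - 5)*(t + 4)*(t)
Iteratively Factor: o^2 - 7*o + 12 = (o - 4)*(o - 3)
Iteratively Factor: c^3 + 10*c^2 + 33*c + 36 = (c + 4)*(c^2 + 6*c + 9) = (c + 3)*(c + 4)*(c + 3)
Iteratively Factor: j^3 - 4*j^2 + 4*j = (j)*(j^2 - 4*j + 4) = j*(j - 2)*(j - 2)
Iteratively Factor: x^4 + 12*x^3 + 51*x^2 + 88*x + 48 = (x + 3)*(x^3 + 9*x^2 + 24*x + 16) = (x + 1)*(x + 3)*(x^2 + 8*x + 16) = (x + 1)*(x + 3)*(x + 4)*(x + 4)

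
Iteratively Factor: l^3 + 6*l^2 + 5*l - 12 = (l - 1)*(l^2 + 7*l + 12) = (l - 1)*(l + 3)*(l + 4)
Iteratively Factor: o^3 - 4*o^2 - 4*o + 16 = (o - 2)*(o^2 - 2*o - 8) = (o - 2)*(o + 2)*(o - 4)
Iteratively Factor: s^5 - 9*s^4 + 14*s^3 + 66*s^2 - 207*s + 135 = (s - 5)*(s^4 - 4*s^3 - 6*s^2 + 36*s - 27) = (s - 5)*(s - 3)*(s^3 - s^2 - 9*s + 9) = (s - 5)*(s - 3)*(s + 3)*(s^2 - 4*s + 3) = (s - 5)*(s - 3)^2*(s + 3)*(s - 1)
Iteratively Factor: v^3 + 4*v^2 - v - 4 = (v + 1)*(v^2 + 3*v - 4) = (v + 1)*(v + 4)*(v - 1)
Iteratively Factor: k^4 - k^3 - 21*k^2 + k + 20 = (k + 4)*(k^3 - 5*k^2 - k + 5) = (k - 5)*(k + 4)*(k^2 - 1) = (k - 5)*(k - 1)*(k + 4)*(k + 1)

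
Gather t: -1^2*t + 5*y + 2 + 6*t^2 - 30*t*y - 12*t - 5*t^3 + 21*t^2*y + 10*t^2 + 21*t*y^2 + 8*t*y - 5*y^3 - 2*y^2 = -5*t^3 + t^2*(21*y + 16) + t*(21*y^2 - 22*y - 13) - 5*y^3 - 2*y^2 + 5*y + 2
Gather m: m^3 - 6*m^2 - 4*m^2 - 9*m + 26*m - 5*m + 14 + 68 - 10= m^3 - 10*m^2 + 12*m + 72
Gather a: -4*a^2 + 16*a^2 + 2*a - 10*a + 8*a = 12*a^2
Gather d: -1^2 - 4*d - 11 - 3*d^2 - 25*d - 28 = -3*d^2 - 29*d - 40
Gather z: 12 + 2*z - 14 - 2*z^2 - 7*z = -2*z^2 - 5*z - 2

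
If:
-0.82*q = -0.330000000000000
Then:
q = 0.40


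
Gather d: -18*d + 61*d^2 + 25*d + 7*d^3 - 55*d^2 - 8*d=7*d^3 + 6*d^2 - d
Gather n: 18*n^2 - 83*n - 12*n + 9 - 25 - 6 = 18*n^2 - 95*n - 22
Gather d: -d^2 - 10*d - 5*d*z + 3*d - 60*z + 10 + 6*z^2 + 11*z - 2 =-d^2 + d*(-5*z - 7) + 6*z^2 - 49*z + 8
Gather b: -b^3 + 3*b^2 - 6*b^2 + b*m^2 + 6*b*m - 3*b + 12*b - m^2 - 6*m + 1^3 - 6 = -b^3 - 3*b^2 + b*(m^2 + 6*m + 9) - m^2 - 6*m - 5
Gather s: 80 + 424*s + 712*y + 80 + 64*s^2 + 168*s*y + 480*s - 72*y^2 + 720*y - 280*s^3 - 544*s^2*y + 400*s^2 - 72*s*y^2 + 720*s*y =-280*s^3 + s^2*(464 - 544*y) + s*(-72*y^2 + 888*y + 904) - 72*y^2 + 1432*y + 160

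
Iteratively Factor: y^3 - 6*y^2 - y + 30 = (y - 5)*(y^2 - y - 6) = (y - 5)*(y + 2)*(y - 3)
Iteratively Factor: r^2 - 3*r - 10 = (r + 2)*(r - 5)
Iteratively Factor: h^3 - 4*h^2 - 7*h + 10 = (h - 1)*(h^2 - 3*h - 10) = (h - 1)*(h + 2)*(h - 5)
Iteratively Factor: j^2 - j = (j - 1)*(j)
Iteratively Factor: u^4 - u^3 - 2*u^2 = (u)*(u^3 - u^2 - 2*u) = u^2*(u^2 - u - 2) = u^2*(u + 1)*(u - 2)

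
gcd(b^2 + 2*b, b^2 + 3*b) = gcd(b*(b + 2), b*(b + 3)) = b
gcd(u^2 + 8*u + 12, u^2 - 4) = u + 2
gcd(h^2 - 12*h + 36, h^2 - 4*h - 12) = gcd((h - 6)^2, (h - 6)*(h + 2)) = h - 6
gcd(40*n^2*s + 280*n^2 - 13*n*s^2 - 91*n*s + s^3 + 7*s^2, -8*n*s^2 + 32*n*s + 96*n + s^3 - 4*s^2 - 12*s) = -8*n + s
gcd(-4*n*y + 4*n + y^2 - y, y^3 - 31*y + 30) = y - 1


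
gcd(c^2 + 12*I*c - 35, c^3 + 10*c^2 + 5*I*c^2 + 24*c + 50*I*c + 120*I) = c + 5*I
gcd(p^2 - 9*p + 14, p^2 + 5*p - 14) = p - 2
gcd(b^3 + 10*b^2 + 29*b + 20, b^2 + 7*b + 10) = b + 5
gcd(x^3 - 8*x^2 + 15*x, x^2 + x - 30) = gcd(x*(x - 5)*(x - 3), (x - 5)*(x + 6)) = x - 5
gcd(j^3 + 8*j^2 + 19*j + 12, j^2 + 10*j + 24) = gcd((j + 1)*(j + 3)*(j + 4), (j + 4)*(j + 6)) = j + 4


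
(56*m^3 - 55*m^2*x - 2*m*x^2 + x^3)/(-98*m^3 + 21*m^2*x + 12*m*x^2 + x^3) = (8*m^2 - 9*m*x + x^2)/(-14*m^2 + 5*m*x + x^2)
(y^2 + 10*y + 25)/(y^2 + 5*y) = (y + 5)/y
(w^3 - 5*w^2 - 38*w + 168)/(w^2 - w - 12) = (w^2 - w - 42)/(w + 3)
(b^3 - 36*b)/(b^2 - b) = (b^2 - 36)/(b - 1)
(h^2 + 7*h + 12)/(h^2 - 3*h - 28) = (h + 3)/(h - 7)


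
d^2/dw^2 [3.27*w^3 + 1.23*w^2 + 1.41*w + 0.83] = 19.62*w + 2.46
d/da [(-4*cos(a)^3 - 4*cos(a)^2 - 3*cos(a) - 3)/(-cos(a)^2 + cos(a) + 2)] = (-4*cos(a)^2 + 16*cos(a) + 3)*sin(a)/(cos(a) - 2)^2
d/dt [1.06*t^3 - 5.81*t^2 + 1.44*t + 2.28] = 3.18*t^2 - 11.62*t + 1.44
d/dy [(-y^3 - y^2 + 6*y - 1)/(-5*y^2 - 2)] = (5*y^4 + 36*y^2 - 6*y - 12)/(25*y^4 + 20*y^2 + 4)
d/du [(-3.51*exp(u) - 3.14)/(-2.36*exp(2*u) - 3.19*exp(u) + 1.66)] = (-(3.51*exp(u) + 3.14)*(4.72*exp(u) + 3.19) + 8.2836*exp(2*u) + 11.1969*exp(u) - 5.8266)*exp(u)/(2.36*exp(2*u) + 3.19*exp(u) - 1.66)^2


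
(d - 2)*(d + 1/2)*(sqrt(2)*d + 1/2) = sqrt(2)*d^3 - 3*sqrt(2)*d^2/2 + d^2/2 - sqrt(2)*d - 3*d/4 - 1/2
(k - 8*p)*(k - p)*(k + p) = k^3 - 8*k^2*p - k*p^2 + 8*p^3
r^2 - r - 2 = (r - 2)*(r + 1)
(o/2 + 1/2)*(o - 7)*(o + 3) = o^3/2 - 3*o^2/2 - 25*o/2 - 21/2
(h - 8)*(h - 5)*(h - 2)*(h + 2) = h^4 - 13*h^3 + 36*h^2 + 52*h - 160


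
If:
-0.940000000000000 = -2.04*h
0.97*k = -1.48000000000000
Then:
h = 0.46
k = -1.53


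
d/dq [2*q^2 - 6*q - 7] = 4*q - 6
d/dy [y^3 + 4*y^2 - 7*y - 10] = 3*y^2 + 8*y - 7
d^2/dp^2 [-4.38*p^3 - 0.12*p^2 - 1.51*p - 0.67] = -26.28*p - 0.24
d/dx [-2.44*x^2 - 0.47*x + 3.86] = -4.88*x - 0.47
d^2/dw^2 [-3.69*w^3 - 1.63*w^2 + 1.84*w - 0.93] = -22.14*w - 3.26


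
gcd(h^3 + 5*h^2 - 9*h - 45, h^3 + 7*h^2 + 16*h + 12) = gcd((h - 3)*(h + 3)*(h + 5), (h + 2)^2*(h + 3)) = h + 3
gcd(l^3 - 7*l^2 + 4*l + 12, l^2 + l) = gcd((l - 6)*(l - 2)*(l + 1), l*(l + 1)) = l + 1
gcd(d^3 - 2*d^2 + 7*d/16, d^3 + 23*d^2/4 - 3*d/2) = d^2 - d/4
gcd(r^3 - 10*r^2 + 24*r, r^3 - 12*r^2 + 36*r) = r^2 - 6*r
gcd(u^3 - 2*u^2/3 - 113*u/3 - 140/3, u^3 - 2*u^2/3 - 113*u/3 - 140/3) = u^3 - 2*u^2/3 - 113*u/3 - 140/3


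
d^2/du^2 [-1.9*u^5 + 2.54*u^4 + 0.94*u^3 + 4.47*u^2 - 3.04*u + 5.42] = -38.0*u^3 + 30.48*u^2 + 5.64*u + 8.94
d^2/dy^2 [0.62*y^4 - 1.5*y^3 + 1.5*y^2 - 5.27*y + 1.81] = 7.44*y^2 - 9.0*y + 3.0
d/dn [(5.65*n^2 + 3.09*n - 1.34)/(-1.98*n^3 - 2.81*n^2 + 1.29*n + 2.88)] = (11.187*n^4 + 12.2364*n^3 + 8.0118*n^2 + 25.0132*n + 10.6278)/(3.9204*n^6 + 11.1276*n^5 + 2.7877*n^4 - 18.6546*n^3 - 14.5215*n^2 + 7.4304*n + 8.2944)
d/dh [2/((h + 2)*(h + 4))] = 4*(-h - 3)/(h^4 + 12*h^3 + 52*h^2 + 96*h + 64)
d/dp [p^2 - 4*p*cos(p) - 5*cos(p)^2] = 4*p*sin(p) + 2*p + 5*sin(2*p) - 4*cos(p)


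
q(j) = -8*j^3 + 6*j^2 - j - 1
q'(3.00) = -181.00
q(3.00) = -166.00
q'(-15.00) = -5581.00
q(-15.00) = 28364.00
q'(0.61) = -2.61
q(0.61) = -1.19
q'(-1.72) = -92.64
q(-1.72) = 59.18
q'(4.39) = -410.85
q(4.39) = -566.59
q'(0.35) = 0.26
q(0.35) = -0.96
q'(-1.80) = -100.36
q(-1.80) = 66.90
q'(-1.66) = -87.05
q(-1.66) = 53.79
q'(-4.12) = -457.83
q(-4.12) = 664.44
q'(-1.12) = -44.55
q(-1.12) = 18.89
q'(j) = -24*j^2 + 12*j - 1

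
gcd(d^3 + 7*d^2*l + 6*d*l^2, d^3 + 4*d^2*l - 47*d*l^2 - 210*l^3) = d + 6*l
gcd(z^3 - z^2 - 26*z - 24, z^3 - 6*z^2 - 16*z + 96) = z^2 - 2*z - 24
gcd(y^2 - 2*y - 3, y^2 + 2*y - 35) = 1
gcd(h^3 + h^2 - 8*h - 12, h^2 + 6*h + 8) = h + 2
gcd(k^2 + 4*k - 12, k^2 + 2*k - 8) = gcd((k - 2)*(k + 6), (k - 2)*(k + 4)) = k - 2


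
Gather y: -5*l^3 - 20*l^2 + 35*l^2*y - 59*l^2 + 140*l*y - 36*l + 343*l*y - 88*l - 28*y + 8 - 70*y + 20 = -5*l^3 - 79*l^2 - 124*l + y*(35*l^2 + 483*l - 98) + 28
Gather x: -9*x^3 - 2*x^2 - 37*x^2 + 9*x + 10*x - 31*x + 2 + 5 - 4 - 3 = -9*x^3 - 39*x^2 - 12*x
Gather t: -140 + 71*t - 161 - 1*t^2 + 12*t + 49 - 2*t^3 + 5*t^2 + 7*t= -2*t^3 + 4*t^2 + 90*t - 252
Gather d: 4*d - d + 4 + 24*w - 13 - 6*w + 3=3*d + 18*w - 6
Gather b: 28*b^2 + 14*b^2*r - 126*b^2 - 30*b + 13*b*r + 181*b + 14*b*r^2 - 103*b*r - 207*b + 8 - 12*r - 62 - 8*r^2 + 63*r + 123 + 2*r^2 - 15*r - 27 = b^2*(14*r - 98) + b*(14*r^2 - 90*r - 56) - 6*r^2 + 36*r + 42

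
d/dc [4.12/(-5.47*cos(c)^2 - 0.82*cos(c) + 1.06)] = -(45.0728*cos(c) + 3.3784)*sin(c)/(5.47*cos(c)^2 + 0.82*cos(c) - 1.06)^2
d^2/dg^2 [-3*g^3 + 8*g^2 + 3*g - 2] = 16 - 18*g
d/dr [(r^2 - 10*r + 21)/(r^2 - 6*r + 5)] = 4*(r^2 - 8*r + 19)/(r^4 - 12*r^3 + 46*r^2 - 60*r + 25)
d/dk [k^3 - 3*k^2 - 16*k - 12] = 3*k^2 - 6*k - 16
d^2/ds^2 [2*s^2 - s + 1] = 4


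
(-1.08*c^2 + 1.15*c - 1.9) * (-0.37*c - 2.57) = 0.3996*c^3 + 2.3501*c^2 - 2.2525*c + 4.883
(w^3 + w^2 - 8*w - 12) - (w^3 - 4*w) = w^2 - 4*w - 12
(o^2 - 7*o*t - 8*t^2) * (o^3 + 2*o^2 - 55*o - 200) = o^5 - 7*o^4*t + 2*o^4 - 8*o^3*t^2 - 14*o^3*t - 55*o^3 - 16*o^2*t^2 + 385*o^2*t - 200*o^2 + 440*o*t^2 + 1400*o*t + 1600*t^2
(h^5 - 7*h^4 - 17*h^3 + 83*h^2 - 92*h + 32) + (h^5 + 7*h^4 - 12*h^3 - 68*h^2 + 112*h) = 2*h^5 - 29*h^3 + 15*h^2 + 20*h + 32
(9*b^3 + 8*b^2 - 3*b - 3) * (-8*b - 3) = -72*b^4 - 91*b^3 + 33*b + 9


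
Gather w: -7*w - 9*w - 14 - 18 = -16*w - 32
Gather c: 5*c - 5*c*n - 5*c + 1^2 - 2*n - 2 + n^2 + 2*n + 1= -5*c*n + n^2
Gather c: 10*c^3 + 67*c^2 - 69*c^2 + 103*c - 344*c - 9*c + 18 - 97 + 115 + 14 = 10*c^3 - 2*c^2 - 250*c + 50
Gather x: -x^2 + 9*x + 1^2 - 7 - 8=-x^2 + 9*x - 14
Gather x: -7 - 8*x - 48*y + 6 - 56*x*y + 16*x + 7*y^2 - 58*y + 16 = x*(8 - 56*y) + 7*y^2 - 106*y + 15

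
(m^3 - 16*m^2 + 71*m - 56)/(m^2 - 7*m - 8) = (m^2 - 8*m + 7)/(m + 1)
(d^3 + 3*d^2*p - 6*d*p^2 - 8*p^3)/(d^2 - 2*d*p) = d + 5*p + 4*p^2/d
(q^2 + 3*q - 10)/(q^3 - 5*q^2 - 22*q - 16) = (-q^2 - 3*q + 10)/(-q^3 + 5*q^2 + 22*q + 16)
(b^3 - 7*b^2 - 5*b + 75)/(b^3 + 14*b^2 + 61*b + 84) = (b^2 - 10*b + 25)/(b^2 + 11*b + 28)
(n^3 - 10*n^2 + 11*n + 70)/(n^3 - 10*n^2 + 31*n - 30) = (n^2 - 5*n - 14)/(n^2 - 5*n + 6)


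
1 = 1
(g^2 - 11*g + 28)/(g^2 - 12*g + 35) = (g - 4)/(g - 5)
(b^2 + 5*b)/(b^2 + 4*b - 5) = b/(b - 1)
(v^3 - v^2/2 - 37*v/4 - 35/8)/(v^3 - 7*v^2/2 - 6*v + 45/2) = (v^2 - 3*v - 7/4)/(v^2 - 6*v + 9)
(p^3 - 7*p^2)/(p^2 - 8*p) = p*(p - 7)/(p - 8)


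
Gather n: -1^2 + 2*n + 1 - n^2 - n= -n^2 + n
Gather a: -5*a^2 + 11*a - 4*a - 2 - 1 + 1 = -5*a^2 + 7*a - 2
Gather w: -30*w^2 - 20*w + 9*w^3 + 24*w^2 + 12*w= 9*w^3 - 6*w^2 - 8*w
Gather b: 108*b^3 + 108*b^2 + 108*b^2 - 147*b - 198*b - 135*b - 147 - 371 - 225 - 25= 108*b^3 + 216*b^2 - 480*b - 768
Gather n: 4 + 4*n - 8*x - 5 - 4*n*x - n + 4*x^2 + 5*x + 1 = n*(3 - 4*x) + 4*x^2 - 3*x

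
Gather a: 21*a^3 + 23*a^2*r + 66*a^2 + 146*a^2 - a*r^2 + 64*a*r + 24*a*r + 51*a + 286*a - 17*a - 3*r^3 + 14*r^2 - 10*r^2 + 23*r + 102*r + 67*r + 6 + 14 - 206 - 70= 21*a^3 + a^2*(23*r + 212) + a*(-r^2 + 88*r + 320) - 3*r^3 + 4*r^2 + 192*r - 256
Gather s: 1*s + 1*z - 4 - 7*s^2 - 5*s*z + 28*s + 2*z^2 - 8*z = -7*s^2 + s*(29 - 5*z) + 2*z^2 - 7*z - 4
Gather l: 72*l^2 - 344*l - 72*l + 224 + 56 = 72*l^2 - 416*l + 280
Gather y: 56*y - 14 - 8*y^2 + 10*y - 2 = -8*y^2 + 66*y - 16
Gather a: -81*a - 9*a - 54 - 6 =-90*a - 60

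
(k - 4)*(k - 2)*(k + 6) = k^3 - 28*k + 48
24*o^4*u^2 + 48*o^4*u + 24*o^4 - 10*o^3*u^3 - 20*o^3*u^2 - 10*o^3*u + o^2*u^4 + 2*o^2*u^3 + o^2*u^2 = (-6*o + u)*(-4*o + u)*(o*u + o)^2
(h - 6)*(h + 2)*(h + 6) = h^3 + 2*h^2 - 36*h - 72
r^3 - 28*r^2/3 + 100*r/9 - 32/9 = (r - 8)*(r - 2/3)^2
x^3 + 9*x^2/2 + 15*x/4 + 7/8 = (x + 1/2)^2*(x + 7/2)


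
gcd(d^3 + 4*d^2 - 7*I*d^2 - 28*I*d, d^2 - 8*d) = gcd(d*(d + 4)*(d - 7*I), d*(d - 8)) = d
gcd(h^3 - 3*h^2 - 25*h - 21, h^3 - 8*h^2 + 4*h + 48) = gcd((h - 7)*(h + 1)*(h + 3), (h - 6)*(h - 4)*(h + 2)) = 1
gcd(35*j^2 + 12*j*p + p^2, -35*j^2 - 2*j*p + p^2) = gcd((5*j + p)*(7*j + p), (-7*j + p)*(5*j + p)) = 5*j + p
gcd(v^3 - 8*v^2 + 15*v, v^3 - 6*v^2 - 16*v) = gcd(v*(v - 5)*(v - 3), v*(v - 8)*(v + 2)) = v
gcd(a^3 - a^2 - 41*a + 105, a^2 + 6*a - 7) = a + 7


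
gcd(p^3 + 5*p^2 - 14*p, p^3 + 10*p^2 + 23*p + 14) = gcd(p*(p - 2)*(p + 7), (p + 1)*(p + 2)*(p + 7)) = p + 7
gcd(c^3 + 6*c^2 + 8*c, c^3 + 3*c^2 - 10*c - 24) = c^2 + 6*c + 8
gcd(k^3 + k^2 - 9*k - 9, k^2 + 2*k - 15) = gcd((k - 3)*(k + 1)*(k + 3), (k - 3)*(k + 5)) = k - 3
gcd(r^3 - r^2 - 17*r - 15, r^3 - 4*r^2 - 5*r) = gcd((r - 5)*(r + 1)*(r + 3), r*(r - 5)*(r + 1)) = r^2 - 4*r - 5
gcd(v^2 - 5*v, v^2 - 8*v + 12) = 1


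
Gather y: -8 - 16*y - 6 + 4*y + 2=-12*y - 12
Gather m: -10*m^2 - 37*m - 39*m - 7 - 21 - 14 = -10*m^2 - 76*m - 42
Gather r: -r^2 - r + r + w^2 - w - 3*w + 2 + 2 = -r^2 + w^2 - 4*w + 4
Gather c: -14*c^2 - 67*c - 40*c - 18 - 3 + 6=-14*c^2 - 107*c - 15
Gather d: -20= -20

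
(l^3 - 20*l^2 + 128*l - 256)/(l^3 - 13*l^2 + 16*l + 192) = (l - 4)/(l + 3)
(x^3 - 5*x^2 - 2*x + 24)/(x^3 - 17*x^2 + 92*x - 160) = (x^2 - x - 6)/(x^2 - 13*x + 40)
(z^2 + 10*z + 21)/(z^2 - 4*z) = (z^2 + 10*z + 21)/(z*(z - 4))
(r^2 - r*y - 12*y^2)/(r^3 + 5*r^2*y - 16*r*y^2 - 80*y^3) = (r + 3*y)/(r^2 + 9*r*y + 20*y^2)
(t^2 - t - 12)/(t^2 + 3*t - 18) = (t^2 - t - 12)/(t^2 + 3*t - 18)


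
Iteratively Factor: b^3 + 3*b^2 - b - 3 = (b + 3)*(b^2 - 1) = (b + 1)*(b + 3)*(b - 1)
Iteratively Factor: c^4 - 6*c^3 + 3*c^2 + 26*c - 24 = (c + 2)*(c^3 - 8*c^2 + 19*c - 12) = (c - 1)*(c + 2)*(c^2 - 7*c + 12) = (c - 3)*(c - 1)*(c + 2)*(c - 4)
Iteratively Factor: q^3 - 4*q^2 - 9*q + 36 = (q + 3)*(q^2 - 7*q + 12) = (q - 3)*(q + 3)*(q - 4)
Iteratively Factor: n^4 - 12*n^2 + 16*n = (n - 2)*(n^3 + 2*n^2 - 8*n) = n*(n - 2)*(n^2 + 2*n - 8) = n*(n - 2)*(n + 4)*(n - 2)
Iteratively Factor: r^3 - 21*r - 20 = (r + 1)*(r^2 - r - 20) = (r - 5)*(r + 1)*(r + 4)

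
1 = 1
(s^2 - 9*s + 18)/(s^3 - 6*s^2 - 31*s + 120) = (s - 6)/(s^2 - 3*s - 40)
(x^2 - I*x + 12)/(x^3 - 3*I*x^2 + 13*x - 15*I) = (x - 4*I)/(x^2 - 6*I*x - 5)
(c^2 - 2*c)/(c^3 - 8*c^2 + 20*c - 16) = c/(c^2 - 6*c + 8)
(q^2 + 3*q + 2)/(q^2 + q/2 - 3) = 2*(q + 1)/(2*q - 3)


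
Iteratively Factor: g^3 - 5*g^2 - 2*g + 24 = (g + 2)*(g^2 - 7*g + 12) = (g - 3)*(g + 2)*(g - 4)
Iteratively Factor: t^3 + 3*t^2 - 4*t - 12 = (t + 3)*(t^2 - 4) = (t + 2)*(t + 3)*(t - 2)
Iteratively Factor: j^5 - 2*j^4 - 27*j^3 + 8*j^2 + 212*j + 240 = (j + 3)*(j^4 - 5*j^3 - 12*j^2 + 44*j + 80) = (j + 2)*(j + 3)*(j^3 - 7*j^2 + 2*j + 40) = (j + 2)^2*(j + 3)*(j^2 - 9*j + 20) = (j - 4)*(j + 2)^2*(j + 3)*(j - 5)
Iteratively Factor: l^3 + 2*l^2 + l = (l)*(l^2 + 2*l + 1) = l*(l + 1)*(l + 1)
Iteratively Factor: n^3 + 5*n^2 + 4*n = (n)*(n^2 + 5*n + 4) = n*(n + 1)*(n + 4)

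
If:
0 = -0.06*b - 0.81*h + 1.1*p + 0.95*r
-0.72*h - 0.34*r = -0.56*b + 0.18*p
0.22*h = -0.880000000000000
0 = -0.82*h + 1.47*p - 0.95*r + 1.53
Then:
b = -6.20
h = -4.00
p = -3.28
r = -0.01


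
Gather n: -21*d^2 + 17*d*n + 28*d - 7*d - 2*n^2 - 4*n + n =-21*d^2 + 21*d - 2*n^2 + n*(17*d - 3)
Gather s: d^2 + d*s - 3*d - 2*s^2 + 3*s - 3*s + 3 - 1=d^2 + d*s - 3*d - 2*s^2 + 2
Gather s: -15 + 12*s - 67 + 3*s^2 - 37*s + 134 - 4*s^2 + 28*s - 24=-s^2 + 3*s + 28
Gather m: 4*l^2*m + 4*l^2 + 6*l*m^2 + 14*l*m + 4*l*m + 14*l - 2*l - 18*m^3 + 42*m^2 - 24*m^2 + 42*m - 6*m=4*l^2 + 12*l - 18*m^3 + m^2*(6*l + 18) + m*(4*l^2 + 18*l + 36)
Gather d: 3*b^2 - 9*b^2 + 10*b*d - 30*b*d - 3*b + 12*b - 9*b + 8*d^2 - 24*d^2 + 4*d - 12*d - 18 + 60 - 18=-6*b^2 - 16*d^2 + d*(-20*b - 8) + 24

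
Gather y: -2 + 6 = 4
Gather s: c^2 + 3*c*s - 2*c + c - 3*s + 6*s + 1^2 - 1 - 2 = c^2 - c + s*(3*c + 3) - 2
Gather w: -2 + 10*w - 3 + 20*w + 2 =30*w - 3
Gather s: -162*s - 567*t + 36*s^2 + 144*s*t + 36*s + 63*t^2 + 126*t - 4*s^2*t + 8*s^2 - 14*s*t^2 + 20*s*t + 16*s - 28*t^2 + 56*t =s^2*(44 - 4*t) + s*(-14*t^2 + 164*t - 110) + 35*t^2 - 385*t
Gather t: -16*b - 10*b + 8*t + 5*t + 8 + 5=-26*b + 13*t + 13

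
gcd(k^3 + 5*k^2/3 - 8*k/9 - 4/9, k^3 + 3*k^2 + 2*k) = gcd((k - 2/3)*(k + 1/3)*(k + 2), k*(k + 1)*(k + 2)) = k + 2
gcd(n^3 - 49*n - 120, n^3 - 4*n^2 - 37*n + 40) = n^2 - 3*n - 40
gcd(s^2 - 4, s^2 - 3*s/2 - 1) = s - 2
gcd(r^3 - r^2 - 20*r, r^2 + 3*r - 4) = r + 4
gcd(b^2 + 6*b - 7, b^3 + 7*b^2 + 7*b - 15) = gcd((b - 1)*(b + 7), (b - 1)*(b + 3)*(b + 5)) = b - 1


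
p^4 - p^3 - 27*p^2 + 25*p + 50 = (p - 5)*(p - 2)*(p + 1)*(p + 5)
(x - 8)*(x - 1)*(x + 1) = x^3 - 8*x^2 - x + 8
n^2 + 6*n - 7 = (n - 1)*(n + 7)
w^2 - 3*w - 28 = (w - 7)*(w + 4)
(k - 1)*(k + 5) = k^2 + 4*k - 5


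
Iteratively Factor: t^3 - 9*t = (t + 3)*(t^2 - 3*t) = (t - 3)*(t + 3)*(t)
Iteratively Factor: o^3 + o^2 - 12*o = (o)*(o^2 + o - 12) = o*(o + 4)*(o - 3)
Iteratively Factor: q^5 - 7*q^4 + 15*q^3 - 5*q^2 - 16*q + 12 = (q + 1)*(q^4 - 8*q^3 + 23*q^2 - 28*q + 12) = (q - 3)*(q + 1)*(q^3 - 5*q^2 + 8*q - 4) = (q - 3)*(q - 1)*(q + 1)*(q^2 - 4*q + 4) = (q - 3)*(q - 2)*(q - 1)*(q + 1)*(q - 2)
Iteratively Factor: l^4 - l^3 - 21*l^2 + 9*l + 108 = (l + 3)*(l^3 - 4*l^2 - 9*l + 36) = (l - 4)*(l + 3)*(l^2 - 9) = (l - 4)*(l + 3)^2*(l - 3)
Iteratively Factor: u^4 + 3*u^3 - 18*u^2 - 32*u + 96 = (u - 3)*(u^3 + 6*u^2 - 32) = (u - 3)*(u + 4)*(u^2 + 2*u - 8) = (u - 3)*(u - 2)*(u + 4)*(u + 4)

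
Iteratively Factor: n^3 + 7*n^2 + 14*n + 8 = (n + 1)*(n^2 + 6*n + 8) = (n + 1)*(n + 2)*(n + 4)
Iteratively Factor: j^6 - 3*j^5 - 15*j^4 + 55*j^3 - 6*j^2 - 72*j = (j + 4)*(j^5 - 7*j^4 + 13*j^3 + 3*j^2 - 18*j) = (j + 1)*(j + 4)*(j^4 - 8*j^3 + 21*j^2 - 18*j) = j*(j + 1)*(j + 4)*(j^3 - 8*j^2 + 21*j - 18) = j*(j - 3)*(j + 1)*(j + 4)*(j^2 - 5*j + 6) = j*(j - 3)^2*(j + 1)*(j + 4)*(j - 2)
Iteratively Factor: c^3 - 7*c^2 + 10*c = (c - 5)*(c^2 - 2*c) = (c - 5)*(c - 2)*(c)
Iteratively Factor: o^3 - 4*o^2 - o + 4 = (o - 4)*(o^2 - 1) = (o - 4)*(o + 1)*(o - 1)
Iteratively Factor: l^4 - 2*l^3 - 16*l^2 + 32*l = (l - 4)*(l^3 + 2*l^2 - 8*l) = (l - 4)*(l + 4)*(l^2 - 2*l) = l*(l - 4)*(l + 4)*(l - 2)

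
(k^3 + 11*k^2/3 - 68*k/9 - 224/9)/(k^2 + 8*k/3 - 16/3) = (9*k^2 - 3*k - 56)/(3*(3*k - 4))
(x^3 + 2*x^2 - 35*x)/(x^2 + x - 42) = x*(x - 5)/(x - 6)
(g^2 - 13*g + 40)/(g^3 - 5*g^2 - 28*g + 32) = (g - 5)/(g^2 + 3*g - 4)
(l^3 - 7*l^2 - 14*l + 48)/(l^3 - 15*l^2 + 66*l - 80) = (l + 3)/(l - 5)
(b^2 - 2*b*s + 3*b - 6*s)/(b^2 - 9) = (b - 2*s)/(b - 3)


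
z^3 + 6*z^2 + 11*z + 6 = (z + 1)*(z + 2)*(z + 3)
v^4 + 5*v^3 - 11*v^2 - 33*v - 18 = (v - 3)*(v + 1)^2*(v + 6)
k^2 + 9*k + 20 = (k + 4)*(k + 5)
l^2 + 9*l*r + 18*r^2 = (l + 3*r)*(l + 6*r)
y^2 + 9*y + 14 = (y + 2)*(y + 7)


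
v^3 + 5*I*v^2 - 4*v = v*(v + I)*(v + 4*I)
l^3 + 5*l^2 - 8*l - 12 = (l - 2)*(l + 1)*(l + 6)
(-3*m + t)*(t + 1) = -3*m*t - 3*m + t^2 + t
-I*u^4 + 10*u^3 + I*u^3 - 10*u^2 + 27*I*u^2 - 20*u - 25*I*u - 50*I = (u - 2)*(u + 5*I)^2*(-I*u - I)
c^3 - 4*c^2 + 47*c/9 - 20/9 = (c - 5/3)*(c - 4/3)*(c - 1)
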